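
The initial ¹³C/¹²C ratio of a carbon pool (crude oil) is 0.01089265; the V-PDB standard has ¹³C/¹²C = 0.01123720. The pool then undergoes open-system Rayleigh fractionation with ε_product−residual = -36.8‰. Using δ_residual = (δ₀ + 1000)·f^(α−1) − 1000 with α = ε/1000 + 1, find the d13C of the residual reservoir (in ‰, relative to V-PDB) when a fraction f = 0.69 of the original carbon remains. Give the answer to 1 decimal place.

δ₀ = (0.01089265/0.01123720 − 1)×1000 = (0.969338 − 1)×1000 = -30.662‰
α − 1 = ε/1000 = -0.0368
f^(α−1) = 0.69^(-0.0368) = 1.013749
δ_res = (-30.662 + 1000) × 1.013749 − 1000 = 982.666 − 1000 = -17.33‰

-17.3‰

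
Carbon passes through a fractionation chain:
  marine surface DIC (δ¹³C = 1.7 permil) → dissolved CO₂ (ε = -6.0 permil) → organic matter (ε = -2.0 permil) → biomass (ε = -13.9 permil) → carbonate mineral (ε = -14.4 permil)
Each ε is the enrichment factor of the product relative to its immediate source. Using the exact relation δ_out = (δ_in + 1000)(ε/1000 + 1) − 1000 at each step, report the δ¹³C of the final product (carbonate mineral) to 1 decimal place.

step 1: δ = (1.70 + 1000)·(-6.0/1000 + 1) − 1000 = -4.31 permil
step 2: δ = (-4.31 + 1000)·(-2.0/1000 + 1) − 1000 = -6.30 permil
step 3: δ = (-6.30 + 1000)·(-13.9/1000 + 1) − 1000 = -20.11 permil
step 4: δ = (-20.11 + 1000)·(-14.4/1000 + 1) − 1000 = -34.22 permil

-34.2 permil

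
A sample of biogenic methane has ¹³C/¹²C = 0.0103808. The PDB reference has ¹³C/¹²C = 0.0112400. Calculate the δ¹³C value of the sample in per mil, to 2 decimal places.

δ¹³C = (R_sample / R_standard − 1) × 1000
R_sample / R_standard = 0.0103808 / 0.0112400 = 0.923559
δ¹³C = (0.923559 − 1) × 1000 = -76.441 per mil

-76.44 per mil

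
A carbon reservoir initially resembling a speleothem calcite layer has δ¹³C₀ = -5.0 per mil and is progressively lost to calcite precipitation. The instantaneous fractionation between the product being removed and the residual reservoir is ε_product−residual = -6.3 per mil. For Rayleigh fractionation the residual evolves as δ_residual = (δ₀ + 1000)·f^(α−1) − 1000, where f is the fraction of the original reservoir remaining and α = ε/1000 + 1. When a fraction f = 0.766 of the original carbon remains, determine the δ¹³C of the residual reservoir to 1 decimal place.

-3.3 per mil

Rayleigh residual: δ_res = (δ₀ + 1000)·f^(α−1) − 1000
α = ε/1000 + 1 = 0.99370, so α − 1 = -0.00630
f^(α−1) = 0.766^(-0.00630) = 1.001681
δ_res = (-5.0 + 1000) × 1.001681 − 1000 = 996.672 − 1000 = -3.33 per mil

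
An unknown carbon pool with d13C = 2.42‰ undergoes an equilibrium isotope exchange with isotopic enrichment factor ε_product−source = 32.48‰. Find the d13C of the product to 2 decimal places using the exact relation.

To first order, δ_product ≈ δ_source + ε = 34.90‰.
Exactly, δ_product = (δ_source + 1000)·(ε/1000 + 1) − 1000.
δ_product = (2.42 + 1000) × (32.48/1000 + 1) − 1000
δ_product = 34.979‰

34.98‰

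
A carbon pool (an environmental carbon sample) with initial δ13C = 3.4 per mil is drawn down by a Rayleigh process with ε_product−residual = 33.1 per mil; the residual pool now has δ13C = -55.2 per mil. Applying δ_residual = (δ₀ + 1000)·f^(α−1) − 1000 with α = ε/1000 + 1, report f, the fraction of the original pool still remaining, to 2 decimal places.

α − 1 = ε/1000 = 0.0331
(δ_res + 1000)/(δ₀ + 1000) = (-55.2 + 1000)/(3.4 + 1000) = 944.8/1003.4 = 0.941599
f = 0.941599^(1/0.0331) = exp(ln(0.941599)/0.0331) = exp(-0.06018/0.0331)
f = exp(-1.8180) = 0.1623

0.16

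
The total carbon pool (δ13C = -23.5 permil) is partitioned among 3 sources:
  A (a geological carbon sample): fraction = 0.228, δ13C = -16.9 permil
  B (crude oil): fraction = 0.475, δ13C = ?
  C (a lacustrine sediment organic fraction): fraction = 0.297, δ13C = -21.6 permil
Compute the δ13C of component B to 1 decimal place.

-27.9 permil

Isotope mass balance: δ_bulk = Σ fᵢ·δᵢ.
-23.5 = 0.228×(-16.9) + 0.475×δ_B + 0.297×(-21.6)
0.475·δ_B = -23.5 − (-10.268) = -13.232
δ_B = -13.232 / 0.475 = -27.86 permil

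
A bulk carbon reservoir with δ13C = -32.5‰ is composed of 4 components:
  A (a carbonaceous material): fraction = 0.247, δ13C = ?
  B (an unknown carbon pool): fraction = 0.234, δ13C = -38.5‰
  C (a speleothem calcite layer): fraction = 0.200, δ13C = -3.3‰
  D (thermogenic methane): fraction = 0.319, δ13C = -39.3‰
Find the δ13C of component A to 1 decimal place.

-41.7‰

Isotope mass balance: δ_bulk = Σ fᵢ·δᵢ.
-32.5 = 0.247×δ_A + 0.234×(-38.5) + 0.200×(-3.3) + 0.319×(-39.3)
0.247·δ_A = -32.5 − (-22.206) = -10.294
δ_A = -10.294 / 0.247 = -41.68‰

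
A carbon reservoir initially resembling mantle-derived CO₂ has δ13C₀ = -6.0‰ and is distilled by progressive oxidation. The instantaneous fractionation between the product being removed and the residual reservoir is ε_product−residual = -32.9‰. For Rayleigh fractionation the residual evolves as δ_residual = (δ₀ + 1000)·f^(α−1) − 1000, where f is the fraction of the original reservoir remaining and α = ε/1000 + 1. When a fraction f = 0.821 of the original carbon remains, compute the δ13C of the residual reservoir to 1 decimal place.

Rayleigh residual: δ_res = (δ₀ + 1000)·f^(α−1) − 1000
α = ε/1000 + 1 = 0.96710, so α − 1 = -0.03290
f^(α−1) = 0.821^(-0.03290) = 1.006510
δ_res = (-6.0 + 1000) × 1.006510 − 1000 = 1000.471 − 1000 = 0.47‰

0.5‰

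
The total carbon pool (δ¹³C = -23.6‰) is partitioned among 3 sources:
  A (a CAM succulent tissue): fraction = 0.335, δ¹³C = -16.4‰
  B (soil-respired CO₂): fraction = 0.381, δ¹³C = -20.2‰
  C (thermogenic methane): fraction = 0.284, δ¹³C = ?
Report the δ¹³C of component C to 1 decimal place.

Isotope mass balance: δ_bulk = Σ fᵢ·δᵢ.
-23.6 = 0.335×(-16.4) + 0.381×(-20.2) + 0.284×δ_C
0.284·δ_C = -23.6 − (-13.190) = -10.410
δ_C = -10.410 / 0.284 = -36.65‰

-36.7‰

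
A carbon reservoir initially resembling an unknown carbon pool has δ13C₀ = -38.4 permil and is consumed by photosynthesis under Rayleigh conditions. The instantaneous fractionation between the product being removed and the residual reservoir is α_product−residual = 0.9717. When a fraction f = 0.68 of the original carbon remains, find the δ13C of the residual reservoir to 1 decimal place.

-27.8 permil

Rayleigh residual: δ_res = (δ₀ + 1000)·f^(α−1) − 1000
α − 1 = -0.02830
f^(α−1) = 0.68^(-0.02830) = 1.010974
δ_res = (-38.4 + 1000) × 1.010974 − 1000 = 972.153 − 1000 = -27.85 permil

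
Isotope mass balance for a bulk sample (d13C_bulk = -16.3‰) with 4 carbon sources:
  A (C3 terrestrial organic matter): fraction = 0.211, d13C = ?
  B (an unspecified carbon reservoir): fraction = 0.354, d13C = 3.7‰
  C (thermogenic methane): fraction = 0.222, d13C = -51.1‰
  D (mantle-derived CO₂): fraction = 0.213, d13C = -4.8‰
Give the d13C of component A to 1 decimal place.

-24.8‰

Isotope mass balance: δ_bulk = Σ fᵢ·δᵢ.
-16.3 = 0.211×δ_A + 0.354×(3.7) + 0.222×(-51.1) + 0.213×(-4.8)
0.211·δ_A = -16.3 − (-11.057) = -5.243
δ_A = -5.243 / 0.211 = -24.85‰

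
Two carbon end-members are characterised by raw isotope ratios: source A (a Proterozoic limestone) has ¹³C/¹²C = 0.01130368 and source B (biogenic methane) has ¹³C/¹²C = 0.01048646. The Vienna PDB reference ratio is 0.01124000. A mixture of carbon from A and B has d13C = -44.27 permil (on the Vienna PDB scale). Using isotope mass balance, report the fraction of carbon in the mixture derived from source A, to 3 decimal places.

δ_A = (0.01130368/0.01124000 − 1)×1000 = (1.005665 − 1)×1000 = 5.665 permil
δ_B = (0.01048646/0.01124000 − 1)×1000 = (0.932959 − 1)×1000 = -67.041 permil
f_A = (δ_mix − δ_B)/(δ_A − δ_B) = (-44.27 − (-67.041))/(5.665 − (-67.041))
f_A = 22.771 / 72.706 = 0.3132

0.313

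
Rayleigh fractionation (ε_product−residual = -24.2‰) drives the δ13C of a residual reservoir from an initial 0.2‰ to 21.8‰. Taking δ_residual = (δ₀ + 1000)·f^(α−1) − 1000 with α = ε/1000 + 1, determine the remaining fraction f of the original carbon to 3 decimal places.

0.414

α − 1 = ε/1000 = -0.0242
(δ_res + 1000)/(δ₀ + 1000) = (21.8 + 1000)/(0.2 + 1000) = 1021.8/1000.2 = 1.021596
f = 1.021596^(1/-0.0242) = exp(ln(1.021596)/-0.0242) = exp(0.02137/-0.0242)
f = exp(-0.8829) = 0.4136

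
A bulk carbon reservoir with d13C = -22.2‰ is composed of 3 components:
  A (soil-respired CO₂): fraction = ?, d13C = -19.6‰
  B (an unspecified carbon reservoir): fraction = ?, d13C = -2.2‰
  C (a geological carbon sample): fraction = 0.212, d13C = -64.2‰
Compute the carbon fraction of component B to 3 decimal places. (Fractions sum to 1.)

0.394

Let f_B and f_A be the unknown fractions; fractions sum to 1 so f_B + f_A = 0.788.
Mass balance: Σ fᵢ·δᵢ = δ_bulk ⇒ f_B·(-2.2) + f_A·(-19.6) = -22.2 − (-13.610) = -8.590
Substitute f_A = 0.788 − f_B:
f_B·(-2.2 − -19.6) = -8.590 − 0.788×(-19.6) = 6.855
f_B = 6.855 / 17.4 = 0.3940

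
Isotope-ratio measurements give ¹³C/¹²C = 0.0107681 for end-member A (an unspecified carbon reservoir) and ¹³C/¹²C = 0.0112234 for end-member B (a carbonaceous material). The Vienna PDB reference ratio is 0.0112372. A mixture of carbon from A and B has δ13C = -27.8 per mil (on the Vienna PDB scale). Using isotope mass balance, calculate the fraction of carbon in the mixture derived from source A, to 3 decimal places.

δ_A = (0.0107681/0.0112372 − 1)×1000 = (0.958255 − 1)×1000 = -41.745 per mil
δ_B = (0.0112234/0.0112372 − 1)×1000 = (0.998772 − 1)×1000 = -1.228 per mil
f_A = (δ_mix − δ_B)/(δ_A − δ_B) = (-27.8 − (-1.228))/(-41.745 − (-1.228))
f_A = -26.572 / -40.517 = 0.6558

0.656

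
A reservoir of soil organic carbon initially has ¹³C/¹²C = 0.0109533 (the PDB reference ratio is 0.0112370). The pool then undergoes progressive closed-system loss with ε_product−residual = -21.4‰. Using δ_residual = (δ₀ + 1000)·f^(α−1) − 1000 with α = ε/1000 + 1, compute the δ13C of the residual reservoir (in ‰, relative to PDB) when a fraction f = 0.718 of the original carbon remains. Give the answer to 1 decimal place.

δ₀ = (0.0109533/0.0112370 − 1)×1000 = (0.974753 − 1)×1000 = -25.247‰
α − 1 = ε/1000 = -0.0214
f^(α−1) = 0.718^(-0.0214) = 1.007115
δ_res = (-25.247 + 1000) × 1.007115 − 1000 = 981.688 − 1000 = -18.31‰

-18.3‰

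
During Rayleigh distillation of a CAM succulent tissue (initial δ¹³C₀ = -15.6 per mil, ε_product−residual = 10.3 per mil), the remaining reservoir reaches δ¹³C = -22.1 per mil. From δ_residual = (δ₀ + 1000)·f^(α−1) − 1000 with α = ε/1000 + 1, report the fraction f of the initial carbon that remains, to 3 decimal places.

α − 1 = ε/1000 = 0.0103
(δ_res + 1000)/(δ₀ + 1000) = (-22.1 + 1000)/(-15.6 + 1000) = 977.9/984.4 = 0.993397
f = 0.993397^(1/0.0103) = exp(ln(0.993397)/0.0103) = exp(-0.00662/0.0103)
f = exp(-0.6432) = 0.5256

0.526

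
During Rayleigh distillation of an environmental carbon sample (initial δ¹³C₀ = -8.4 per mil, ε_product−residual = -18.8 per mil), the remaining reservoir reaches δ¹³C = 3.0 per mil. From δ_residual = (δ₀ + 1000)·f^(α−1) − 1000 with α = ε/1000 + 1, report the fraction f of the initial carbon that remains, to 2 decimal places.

α − 1 = ε/1000 = -0.0188
(δ_res + 1000)/(δ₀ + 1000) = (3.0 + 1000)/(-8.4 + 1000) = 1003.0/991.6 = 1.011497
f = 1.011497^(1/-0.0188) = exp(ln(1.011497)/-0.0188) = exp(0.01143/-0.0188)
f = exp(-0.6080) = 0.5444

0.54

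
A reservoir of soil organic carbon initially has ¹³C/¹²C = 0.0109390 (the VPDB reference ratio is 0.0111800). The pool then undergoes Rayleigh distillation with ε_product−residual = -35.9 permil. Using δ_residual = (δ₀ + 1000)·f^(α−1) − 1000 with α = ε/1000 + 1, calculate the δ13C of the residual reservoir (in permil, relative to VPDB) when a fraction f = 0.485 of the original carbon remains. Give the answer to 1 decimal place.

δ₀ = (0.0109390/0.0111800 − 1)×1000 = (0.978444 − 1)×1000 = -21.556 permil
α − 1 = ε/1000 = -0.0359
f^(α−1) = 0.485^(-0.0359) = 1.026318
δ_res = (-21.556 + 1000) × 1.026318 − 1000 = 1004.194 − 1000 = 4.19 permil

4.2 permil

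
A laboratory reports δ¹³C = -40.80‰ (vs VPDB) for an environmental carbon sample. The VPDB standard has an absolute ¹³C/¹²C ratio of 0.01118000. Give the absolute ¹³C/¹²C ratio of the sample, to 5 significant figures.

0.010724

R_sample = R_standard × (δ¹³C/1000 + 1)
R_sample = 0.01118000 × (-40.80/1000 + 1) = 0.01118000 × 0.959200
R_sample = 0.0107239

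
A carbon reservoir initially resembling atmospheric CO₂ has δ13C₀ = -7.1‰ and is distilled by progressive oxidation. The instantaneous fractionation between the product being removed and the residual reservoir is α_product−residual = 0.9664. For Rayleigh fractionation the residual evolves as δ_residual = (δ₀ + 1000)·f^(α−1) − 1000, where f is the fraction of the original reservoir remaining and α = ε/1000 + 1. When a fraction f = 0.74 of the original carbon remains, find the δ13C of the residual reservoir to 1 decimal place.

3.0‰

Rayleigh residual: δ_res = (δ₀ + 1000)·f^(α−1) − 1000
α − 1 = -0.03360
f^(α−1) = 0.74^(-0.03360) = 1.010168
δ_res = (-7.1 + 1000) × 1.010168 − 1000 = 1002.996 − 1000 = 3.00‰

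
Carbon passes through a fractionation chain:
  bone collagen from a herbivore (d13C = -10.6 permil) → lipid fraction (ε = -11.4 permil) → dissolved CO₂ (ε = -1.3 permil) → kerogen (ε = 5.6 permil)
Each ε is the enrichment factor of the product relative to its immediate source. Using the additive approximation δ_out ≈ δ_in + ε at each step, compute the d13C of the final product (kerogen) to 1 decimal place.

step 1: δ ≈ -10.6 + (-11.4) = -22.0 permil
step 2: δ ≈ -22.0 + (-1.3) = -23.3 permil
step 3: δ ≈ -23.3 + (5.6) = -17.7 permil

-17.7 permil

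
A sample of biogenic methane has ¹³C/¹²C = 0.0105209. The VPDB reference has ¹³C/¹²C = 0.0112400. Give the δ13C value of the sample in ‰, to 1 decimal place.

δ13C = (R_sample / R_standard − 1) × 1000
R_sample / R_standard = 0.0105209 / 0.0112400 = 0.936023
δ13C = (0.936023 − 1) × 1000 = -63.98‰

-64.0‰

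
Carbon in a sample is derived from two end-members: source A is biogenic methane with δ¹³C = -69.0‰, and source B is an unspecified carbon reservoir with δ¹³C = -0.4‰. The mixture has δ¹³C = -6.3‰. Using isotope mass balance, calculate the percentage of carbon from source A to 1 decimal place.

8.6%

δ_mix = f_A·δ_A + (1 − f_A)·δ_B  ⇒  f_A = (δ_mix − δ_B)/(δ_A − δ_B)
f_A = (-6.3 − (-0.4)) / (-69.0 − (-0.4))
f_A = -5.9 / -68.6 = 0.0860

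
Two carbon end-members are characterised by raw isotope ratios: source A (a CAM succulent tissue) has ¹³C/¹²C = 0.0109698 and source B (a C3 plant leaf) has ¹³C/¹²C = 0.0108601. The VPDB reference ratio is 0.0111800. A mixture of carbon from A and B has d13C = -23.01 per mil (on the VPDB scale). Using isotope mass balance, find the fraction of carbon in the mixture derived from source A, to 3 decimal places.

0.571

δ_A = (0.0109698/0.0111800 − 1)×1000 = (0.981199 − 1)×1000 = -18.801 per mil
δ_B = (0.0108601/0.0111800 − 1)×1000 = (0.971386 − 1)×1000 = -28.614 per mil
f_A = (δ_mix − δ_B)/(δ_A − δ_B) = (-23.01 − (-28.614))/(-18.801 − (-28.614))
f_A = 5.604 / 9.812 = 0.5711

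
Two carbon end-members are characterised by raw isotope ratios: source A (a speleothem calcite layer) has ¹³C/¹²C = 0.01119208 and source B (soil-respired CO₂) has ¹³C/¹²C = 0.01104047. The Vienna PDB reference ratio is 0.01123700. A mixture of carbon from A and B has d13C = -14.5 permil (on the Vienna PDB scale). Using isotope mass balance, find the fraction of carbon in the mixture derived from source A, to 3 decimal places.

0.222

δ_A = (0.01119208/0.01123700 − 1)×1000 = (0.996002 − 1)×1000 = -3.998 permil
δ_B = (0.01104047/0.01123700 − 1)×1000 = (0.982510 − 1)×1000 = -17.490 permil
f_A = (δ_mix − δ_B)/(δ_A − δ_B) = (-14.5 − (-17.490))/(-3.998 − (-17.490))
f_A = 2.990 / 13.492 = 0.2216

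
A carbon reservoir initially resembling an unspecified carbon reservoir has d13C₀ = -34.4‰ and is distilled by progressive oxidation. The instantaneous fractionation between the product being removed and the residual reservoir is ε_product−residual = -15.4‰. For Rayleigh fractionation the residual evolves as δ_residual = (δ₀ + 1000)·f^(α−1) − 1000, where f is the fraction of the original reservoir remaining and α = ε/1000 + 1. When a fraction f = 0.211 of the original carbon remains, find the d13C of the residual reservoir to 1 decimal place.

-11.0‰

Rayleigh residual: δ_res = (δ₀ + 1000)·f^(α−1) − 1000
α = ε/1000 + 1 = 0.98460, so α − 1 = -0.01540
f^(α−1) = 0.211^(-0.01540) = 1.024250
δ_res = (-34.4 + 1000) × 1.024250 − 1000 = 989.016 − 1000 = -10.98‰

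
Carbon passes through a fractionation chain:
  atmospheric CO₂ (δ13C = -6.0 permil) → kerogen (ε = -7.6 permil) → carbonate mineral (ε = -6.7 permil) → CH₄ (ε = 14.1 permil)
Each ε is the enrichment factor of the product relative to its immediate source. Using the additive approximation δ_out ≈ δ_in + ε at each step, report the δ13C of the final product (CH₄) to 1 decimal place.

step 1: δ ≈ -6.0 + (-7.6) = -13.6 permil
step 2: δ ≈ -13.6 + (-6.7) = -20.3 permil
step 3: δ ≈ -20.3 + (14.1) = -6.2 permil

-6.2 permil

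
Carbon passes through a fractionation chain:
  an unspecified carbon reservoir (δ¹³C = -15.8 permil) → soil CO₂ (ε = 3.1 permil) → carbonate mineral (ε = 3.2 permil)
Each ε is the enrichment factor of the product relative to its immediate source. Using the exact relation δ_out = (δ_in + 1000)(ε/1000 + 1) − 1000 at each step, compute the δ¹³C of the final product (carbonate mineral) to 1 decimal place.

step 1: δ = (-15.80 + 1000)·(3.1/1000 + 1) − 1000 = -12.75 permil
step 2: δ = (-12.75 + 1000)·(3.2/1000 + 1) − 1000 = -9.59 permil

-9.6 permil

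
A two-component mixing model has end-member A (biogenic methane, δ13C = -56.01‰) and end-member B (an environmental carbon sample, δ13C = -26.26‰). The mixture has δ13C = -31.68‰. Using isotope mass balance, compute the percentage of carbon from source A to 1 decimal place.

18.2%

δ_mix = f_A·δ_A + (1 − f_A)·δ_B  ⇒  f_A = (δ_mix − δ_B)/(δ_A − δ_B)
f_A = (-31.68 − (-26.26)) / (-56.01 − (-26.26))
f_A = -5.42 / -29.75 = 0.1822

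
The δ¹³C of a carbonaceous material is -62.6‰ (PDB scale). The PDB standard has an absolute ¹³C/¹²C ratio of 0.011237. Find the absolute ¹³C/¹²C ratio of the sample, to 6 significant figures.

0.0105336

R_sample = R_standard × (δ¹³C/1000 + 1)
R_sample = 0.011237 × (-62.6/1000 + 1) = 0.011237 × 0.937400
R_sample = 0.0105336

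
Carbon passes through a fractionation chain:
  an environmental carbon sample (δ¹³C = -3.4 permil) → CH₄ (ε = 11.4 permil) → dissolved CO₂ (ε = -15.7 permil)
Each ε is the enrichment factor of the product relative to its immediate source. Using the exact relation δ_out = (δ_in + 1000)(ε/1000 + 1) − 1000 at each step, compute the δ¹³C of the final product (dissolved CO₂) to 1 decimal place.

step 1: δ = (-3.40 + 1000)·(11.4/1000 + 1) − 1000 = 7.96 permil
step 2: δ = (7.96 + 1000)·(-15.7/1000 + 1) − 1000 = -7.86 permil

-7.9 permil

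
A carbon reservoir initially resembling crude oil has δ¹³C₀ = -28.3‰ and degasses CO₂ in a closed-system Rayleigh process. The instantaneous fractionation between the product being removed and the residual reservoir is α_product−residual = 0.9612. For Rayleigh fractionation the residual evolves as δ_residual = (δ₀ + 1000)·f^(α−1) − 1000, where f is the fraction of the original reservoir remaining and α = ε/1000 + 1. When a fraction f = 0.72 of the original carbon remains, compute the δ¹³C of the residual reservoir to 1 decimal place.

Rayleigh residual: δ_res = (δ₀ + 1000)·f^(α−1) − 1000
α − 1 = -0.03880
f^(α−1) = 0.72^(-0.03880) = 1.012828
δ_res = (-28.3 + 1000) × 1.012828 − 1000 = 984.165 − 1000 = -15.84‰

-15.8‰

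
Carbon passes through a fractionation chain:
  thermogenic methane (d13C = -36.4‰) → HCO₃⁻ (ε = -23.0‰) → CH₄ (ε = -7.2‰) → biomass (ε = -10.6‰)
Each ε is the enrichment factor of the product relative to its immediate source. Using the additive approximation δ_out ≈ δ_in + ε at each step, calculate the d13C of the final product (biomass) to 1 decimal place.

step 1: δ ≈ -36.4 + (-23.0) = -59.4‰
step 2: δ ≈ -59.4 + (-7.2) = -66.6‰
step 3: δ ≈ -66.6 + (-10.6) = -77.2‰

-77.2‰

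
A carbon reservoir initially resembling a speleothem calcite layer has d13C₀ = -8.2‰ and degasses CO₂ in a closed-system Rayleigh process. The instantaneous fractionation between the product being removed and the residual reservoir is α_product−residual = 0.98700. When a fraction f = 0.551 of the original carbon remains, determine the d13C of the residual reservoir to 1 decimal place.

Rayleigh residual: δ_res = (δ₀ + 1000)·f^(α−1) − 1000
α − 1 = -0.01300
f^(α−1) = 0.551^(-0.01300) = 1.007778
δ_res = (-8.2 + 1000) × 1.007778 − 1000 = 999.515 − 1000 = -0.49‰

-0.5‰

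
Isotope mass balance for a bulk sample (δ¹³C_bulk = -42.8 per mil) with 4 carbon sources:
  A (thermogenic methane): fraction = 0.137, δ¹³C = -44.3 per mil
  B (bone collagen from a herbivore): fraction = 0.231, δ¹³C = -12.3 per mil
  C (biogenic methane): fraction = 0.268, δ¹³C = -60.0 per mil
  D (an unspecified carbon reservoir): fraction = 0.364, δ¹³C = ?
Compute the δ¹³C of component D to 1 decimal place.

Isotope mass balance: δ_bulk = Σ fᵢ·δᵢ.
-42.8 = 0.137×(-44.3) + 0.231×(-12.3) + 0.268×(-60.0) + 0.364×δ_D
0.364·δ_D = -42.8 − (-24.990) = -17.810
δ_D = -17.810 / 0.364 = -48.93 per mil

-48.9 per mil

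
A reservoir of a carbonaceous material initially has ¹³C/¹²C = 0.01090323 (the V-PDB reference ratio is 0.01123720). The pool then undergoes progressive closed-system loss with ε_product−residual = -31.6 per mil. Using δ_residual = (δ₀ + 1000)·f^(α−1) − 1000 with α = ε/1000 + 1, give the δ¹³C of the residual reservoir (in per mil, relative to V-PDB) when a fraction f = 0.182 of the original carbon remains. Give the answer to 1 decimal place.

24.0 per mil

δ₀ = (0.01090323/0.01123720 − 1)×1000 = (0.970280 − 1)×1000 = -29.720 per mil
α − 1 = ε/1000 = -0.0316
f^(α−1) = 0.182^(-0.0316) = 1.055314
δ_res = (-29.720 + 1000) × 1.055314 − 1000 = 1023.950 − 1000 = 23.95 per mil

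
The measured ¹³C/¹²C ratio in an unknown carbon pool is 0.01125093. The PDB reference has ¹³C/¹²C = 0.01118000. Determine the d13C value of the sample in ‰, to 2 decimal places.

d13C = (R_sample / R_standard − 1) × 1000
R_sample / R_standard = 0.01125093 / 0.01118000 = 1.006344
d13C = (1.006344 − 1) × 1000 = 6.344‰

6.34‰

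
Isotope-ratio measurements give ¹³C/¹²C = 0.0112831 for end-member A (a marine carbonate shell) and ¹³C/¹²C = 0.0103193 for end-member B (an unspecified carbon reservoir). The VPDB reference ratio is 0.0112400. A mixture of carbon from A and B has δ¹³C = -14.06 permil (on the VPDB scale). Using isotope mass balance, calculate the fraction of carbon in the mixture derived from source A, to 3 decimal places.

0.791

δ_A = (0.0112831/0.0112400 − 1)×1000 = (1.003835 − 1)×1000 = 3.835 permil
δ_B = (0.0103193/0.0112400 − 1)×1000 = (0.918087 − 1)×1000 = -81.913 permil
f_A = (δ_mix − δ_B)/(δ_A − δ_B) = (-14.06 − (-81.913))/(3.835 − (-81.913))
f_A = 67.853 / 85.747 = 0.7913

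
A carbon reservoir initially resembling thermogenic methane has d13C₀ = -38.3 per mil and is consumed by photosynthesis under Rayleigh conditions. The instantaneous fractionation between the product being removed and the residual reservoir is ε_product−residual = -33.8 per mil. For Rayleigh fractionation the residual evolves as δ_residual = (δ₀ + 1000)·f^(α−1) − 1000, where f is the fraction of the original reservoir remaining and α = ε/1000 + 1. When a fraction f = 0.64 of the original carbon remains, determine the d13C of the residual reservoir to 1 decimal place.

-23.7 per mil

Rayleigh residual: δ_res = (δ₀ + 1000)·f^(α−1) − 1000
α = ε/1000 + 1 = 0.96620, so α − 1 = -0.03380
f^(α−1) = 0.64^(-0.03380) = 1.015199
δ_res = (-38.3 + 1000) × 1.015199 − 1000 = 976.317 − 1000 = -23.68 per mil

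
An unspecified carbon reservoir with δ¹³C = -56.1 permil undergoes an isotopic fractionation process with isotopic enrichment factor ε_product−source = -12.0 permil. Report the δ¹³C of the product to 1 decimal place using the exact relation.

To first order, δ_product ≈ δ_source + ε = -68.1 permil.
Exactly, δ_product = (δ_source + 1000)·(ε/1000 + 1) − 1000.
δ_product = (-56.1 + 1000) × (-12.0/1000 + 1) − 1000
δ_product = -67.43 permil

-67.4 permil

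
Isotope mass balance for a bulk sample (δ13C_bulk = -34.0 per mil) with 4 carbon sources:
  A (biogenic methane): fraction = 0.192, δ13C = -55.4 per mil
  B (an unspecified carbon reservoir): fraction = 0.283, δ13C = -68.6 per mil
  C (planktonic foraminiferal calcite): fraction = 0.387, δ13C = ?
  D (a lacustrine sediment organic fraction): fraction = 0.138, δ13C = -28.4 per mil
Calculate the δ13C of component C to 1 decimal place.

Isotope mass balance: δ_bulk = Σ fᵢ·δᵢ.
-34.0 = 0.192×(-55.4) + 0.283×(-68.6) + 0.387×δ_C + 0.138×(-28.4)
0.387·δ_C = -34.0 − (-33.970) = -0.030
δ_C = -0.030 / 0.387 = -0.08 per mil

-0.1 per mil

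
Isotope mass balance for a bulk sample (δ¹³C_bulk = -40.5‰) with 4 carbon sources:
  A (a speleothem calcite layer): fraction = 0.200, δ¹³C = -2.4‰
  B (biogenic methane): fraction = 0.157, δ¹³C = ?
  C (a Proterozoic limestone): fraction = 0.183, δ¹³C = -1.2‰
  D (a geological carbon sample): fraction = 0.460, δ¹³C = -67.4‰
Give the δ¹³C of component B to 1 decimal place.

Isotope mass balance: δ_bulk = Σ fᵢ·δᵢ.
-40.5 = 0.200×(-2.4) + 0.157×δ_B + 0.183×(-1.2) + 0.460×(-67.4)
0.157·δ_B = -40.5 − (-31.704) = -8.796
δ_B = -8.796 / 0.157 = -56.03‰

-56.0‰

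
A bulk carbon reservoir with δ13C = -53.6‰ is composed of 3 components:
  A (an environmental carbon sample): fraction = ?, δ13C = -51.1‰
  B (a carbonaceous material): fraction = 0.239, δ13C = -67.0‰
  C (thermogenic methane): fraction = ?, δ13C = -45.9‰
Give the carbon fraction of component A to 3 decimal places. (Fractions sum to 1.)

0.511

Let f_A and f_C be the unknown fractions; fractions sum to 1 so f_A + f_C = 0.761.
Mass balance: Σ fᵢ·δᵢ = δ_bulk ⇒ f_A·(-51.1) + f_C·(-45.9) = -53.6 − (-16.013) = -37.587
Substitute f_C = 0.761 − f_A:
f_A·(-51.1 − -45.9) = -37.587 − 0.761×(-45.9) = -2.657
f_A = -2.657 / -5.2 = 0.5110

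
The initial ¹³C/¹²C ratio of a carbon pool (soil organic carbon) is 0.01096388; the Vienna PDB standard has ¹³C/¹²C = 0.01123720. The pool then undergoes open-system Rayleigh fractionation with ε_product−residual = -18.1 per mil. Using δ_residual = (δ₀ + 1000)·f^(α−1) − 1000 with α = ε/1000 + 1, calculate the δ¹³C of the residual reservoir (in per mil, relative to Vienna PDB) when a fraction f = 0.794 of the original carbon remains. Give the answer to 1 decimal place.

δ₀ = (0.01096388/0.01123720 − 1)×1000 = (0.975677 − 1)×1000 = -24.323 per mil
α − 1 = ε/1000 = -0.0181
f^(α−1) = 0.794^(-0.0181) = 1.004184
δ_res = (-24.323 + 1000) × 1.004184 − 1000 = 979.759 − 1000 = -20.24 per mil

-20.2 per mil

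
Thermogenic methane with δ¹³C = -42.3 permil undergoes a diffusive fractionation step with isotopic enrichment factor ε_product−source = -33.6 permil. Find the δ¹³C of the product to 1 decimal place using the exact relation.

-74.5 permil

Exactly, δ_product = (δ_source + 1000)·(ε/1000 + 1) − 1000.
δ_product = (-42.3 + 1000) × (-33.6/1000 + 1) − 1000
δ_product = -74.48 permil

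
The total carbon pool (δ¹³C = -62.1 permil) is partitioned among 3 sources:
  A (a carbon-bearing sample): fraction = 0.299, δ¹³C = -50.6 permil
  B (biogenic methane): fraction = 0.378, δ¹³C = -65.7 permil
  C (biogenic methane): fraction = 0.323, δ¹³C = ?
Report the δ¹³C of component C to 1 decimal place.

Isotope mass balance: δ_bulk = Σ fᵢ·δᵢ.
-62.1 = 0.299×(-50.6) + 0.378×(-65.7) + 0.323×δ_C
0.323·δ_C = -62.1 − (-39.964) = -22.136
δ_C = -22.136 / 0.323 = -68.53 permil

-68.5 permil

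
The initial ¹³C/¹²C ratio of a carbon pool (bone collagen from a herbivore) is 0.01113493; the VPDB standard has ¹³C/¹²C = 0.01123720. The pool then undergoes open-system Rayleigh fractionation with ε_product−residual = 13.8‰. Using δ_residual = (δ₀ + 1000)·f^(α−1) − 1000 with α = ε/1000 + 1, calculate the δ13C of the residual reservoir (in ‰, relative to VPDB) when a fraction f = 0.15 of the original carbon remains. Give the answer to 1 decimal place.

δ₀ = (0.01113493/0.01123720 − 1)×1000 = (0.990899 − 1)×1000 = -9.101‰
α − 1 = ε/1000 = 0.0138
f^(α−1) = 0.15^(0.0138) = 0.974159
δ_res = (-9.101 + 1000) × 0.974159 − 1000 = 965.294 − 1000 = -34.71‰

-34.7‰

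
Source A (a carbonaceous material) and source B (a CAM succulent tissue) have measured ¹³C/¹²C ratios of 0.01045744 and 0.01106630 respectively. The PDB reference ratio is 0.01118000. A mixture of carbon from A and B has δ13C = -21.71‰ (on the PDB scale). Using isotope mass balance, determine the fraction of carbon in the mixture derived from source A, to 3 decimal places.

0.212

δ_A = (0.01045744/0.01118000 − 1)×1000 = (0.935370 − 1)×1000 = -64.630‰
δ_B = (0.01106630/0.01118000 − 1)×1000 = (0.989830 − 1)×1000 = -10.170‰
f_A = (δ_mix − δ_B)/(δ_A − δ_B) = (-21.71 − (-10.170))/(-64.630 − (-10.170))
f_A = -11.540 / -54.460 = 0.2119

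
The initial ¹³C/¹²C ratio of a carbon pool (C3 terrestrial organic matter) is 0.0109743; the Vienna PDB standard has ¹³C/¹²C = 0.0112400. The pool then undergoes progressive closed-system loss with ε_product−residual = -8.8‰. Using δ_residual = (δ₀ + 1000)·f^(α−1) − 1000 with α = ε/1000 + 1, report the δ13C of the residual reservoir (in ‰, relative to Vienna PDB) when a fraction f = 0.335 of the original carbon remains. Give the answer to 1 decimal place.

δ₀ = (0.0109743/0.0112400 − 1)×1000 = (0.976361 − 1)×1000 = -23.639‰
α − 1 = ε/1000 = -0.0088
f^(α−1) = 0.335^(-0.0088) = 1.009670
δ_res = (-23.639 + 1000) × 1.009670 − 1000 = 985.803 − 1000 = -14.20‰

-14.2‰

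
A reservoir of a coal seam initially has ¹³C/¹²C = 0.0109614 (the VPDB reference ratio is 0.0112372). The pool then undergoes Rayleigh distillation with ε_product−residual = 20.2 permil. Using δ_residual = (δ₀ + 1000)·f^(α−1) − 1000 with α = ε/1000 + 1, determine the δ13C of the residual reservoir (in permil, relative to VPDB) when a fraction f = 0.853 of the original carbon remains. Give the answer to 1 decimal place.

δ₀ = (0.0109614/0.0112372 − 1)×1000 = (0.975457 − 1)×1000 = -24.543 permil
α − 1 = ε/1000 = 0.0202
f^(α−1) = 0.853^(0.0202) = 0.996793
δ_res = (-24.543 + 1000) × 0.996793 − 1000 = 972.329 − 1000 = -27.67 permil

-27.7 permil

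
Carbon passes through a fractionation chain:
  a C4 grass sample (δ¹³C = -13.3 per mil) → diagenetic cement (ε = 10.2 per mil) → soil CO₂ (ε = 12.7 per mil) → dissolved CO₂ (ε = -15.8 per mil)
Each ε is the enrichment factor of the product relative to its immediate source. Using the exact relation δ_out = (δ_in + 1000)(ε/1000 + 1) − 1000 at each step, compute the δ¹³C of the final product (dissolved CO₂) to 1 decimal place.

-6.5 per mil

step 1: δ = (-13.30 + 1000)·(10.2/1000 + 1) − 1000 = -3.24 per mil
step 2: δ = (-3.24 + 1000)·(12.7/1000 + 1) − 1000 = 9.42 per mil
step 3: δ = (9.42 + 1000)·(-15.8/1000 + 1) − 1000 = -6.53 per mil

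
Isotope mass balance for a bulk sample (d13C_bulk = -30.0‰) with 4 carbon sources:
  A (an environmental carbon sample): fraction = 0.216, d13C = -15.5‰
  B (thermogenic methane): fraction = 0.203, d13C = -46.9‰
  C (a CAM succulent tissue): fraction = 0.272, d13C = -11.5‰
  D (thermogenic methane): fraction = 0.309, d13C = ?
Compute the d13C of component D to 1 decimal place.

-45.3‰

Isotope mass balance: δ_bulk = Σ fᵢ·δᵢ.
-30.0 = 0.216×(-15.5) + 0.203×(-46.9) + 0.272×(-11.5) + 0.309×δ_D
0.309·δ_D = -30.0 − (-15.997) = -14.003
δ_D = -14.003 / 0.309 = -45.32‰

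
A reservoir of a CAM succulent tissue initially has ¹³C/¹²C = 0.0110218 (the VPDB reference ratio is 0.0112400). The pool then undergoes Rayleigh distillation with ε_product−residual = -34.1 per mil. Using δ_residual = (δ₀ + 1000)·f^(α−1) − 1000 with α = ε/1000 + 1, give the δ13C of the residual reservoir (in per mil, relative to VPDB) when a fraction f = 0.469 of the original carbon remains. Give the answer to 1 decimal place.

δ₀ = (0.0110218/0.0112400 − 1)×1000 = (0.980587 − 1)×1000 = -19.413 per mil
α − 1 = ε/1000 = -0.0341
f^(α−1) = 0.469^(-0.0341) = 1.026155
δ_res = (-19.413 + 1000) × 1.026155 − 1000 = 1006.235 − 1000 = 6.23 per mil

6.2 per mil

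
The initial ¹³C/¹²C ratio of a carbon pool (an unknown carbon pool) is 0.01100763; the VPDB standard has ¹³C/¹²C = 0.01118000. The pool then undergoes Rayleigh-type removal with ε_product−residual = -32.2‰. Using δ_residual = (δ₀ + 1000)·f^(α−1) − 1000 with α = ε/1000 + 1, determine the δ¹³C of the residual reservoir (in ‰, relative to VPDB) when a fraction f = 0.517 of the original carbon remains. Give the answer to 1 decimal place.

5.7‰

δ₀ = (0.01100763/0.01118000 − 1)×1000 = (0.984582 − 1)×1000 = -15.418‰
α − 1 = ε/1000 = -0.0322
f^(α−1) = 0.517^(-0.0322) = 1.021470
δ_res = (-15.418 + 1000) × 1.021470 − 1000 = 1005.721 − 1000 = 5.72‰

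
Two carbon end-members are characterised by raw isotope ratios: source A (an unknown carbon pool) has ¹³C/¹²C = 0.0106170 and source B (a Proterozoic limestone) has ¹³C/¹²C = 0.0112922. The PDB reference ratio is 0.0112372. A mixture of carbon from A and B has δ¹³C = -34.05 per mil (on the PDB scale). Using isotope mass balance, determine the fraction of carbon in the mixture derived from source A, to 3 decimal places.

0.648

δ_A = (0.0106170/0.0112372 − 1)×1000 = (0.944808 − 1)×1000 = -55.192 per mil
δ_B = (0.0112922/0.0112372 − 1)×1000 = (1.004894 − 1)×1000 = 4.894 per mil
f_A = (δ_mix − δ_B)/(δ_A − δ_B) = (-34.05 − (4.894))/(-55.192 − (4.894))
f_A = -38.944 / -60.086 = 0.6481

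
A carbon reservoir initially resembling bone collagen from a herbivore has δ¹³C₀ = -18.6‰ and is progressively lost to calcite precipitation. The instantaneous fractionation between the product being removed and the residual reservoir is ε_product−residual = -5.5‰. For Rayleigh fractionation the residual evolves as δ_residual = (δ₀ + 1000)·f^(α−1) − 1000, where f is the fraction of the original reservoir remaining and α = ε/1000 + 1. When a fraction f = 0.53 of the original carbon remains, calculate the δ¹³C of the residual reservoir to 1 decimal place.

-15.2‰

Rayleigh residual: δ_res = (δ₀ + 1000)·f^(α−1) − 1000
α = ε/1000 + 1 = 0.99450, so α − 1 = -0.00550
f^(α−1) = 0.53^(-0.00550) = 1.003498
δ_res = (-18.6 + 1000) × 1.003498 − 1000 = 984.833 − 1000 = -15.17‰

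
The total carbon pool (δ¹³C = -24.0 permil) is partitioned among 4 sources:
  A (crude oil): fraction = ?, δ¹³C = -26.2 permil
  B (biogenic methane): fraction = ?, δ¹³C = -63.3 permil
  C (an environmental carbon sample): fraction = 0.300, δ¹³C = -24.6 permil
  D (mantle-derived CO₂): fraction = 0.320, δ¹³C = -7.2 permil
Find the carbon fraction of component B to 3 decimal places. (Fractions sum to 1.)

0.118

Let f_B and f_A be the unknown fractions; fractions sum to 1 so f_B + f_A = 0.380.
Mass balance: Σ fᵢ·δᵢ = δ_bulk ⇒ f_B·(-63.3) + f_A·(-26.2) = -24.0 − (-9.684) = -14.316
Substitute f_A = 0.380 − f_B:
f_B·(-63.3 − -26.2) = -14.316 − 0.380×(-26.2) = -4.360
f_B = -4.360 / -37.1 = 0.1175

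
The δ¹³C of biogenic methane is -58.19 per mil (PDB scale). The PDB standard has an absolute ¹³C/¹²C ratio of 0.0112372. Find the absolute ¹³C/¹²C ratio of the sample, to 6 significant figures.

0.0105833

R_sample = R_standard × (δ¹³C/1000 + 1)
R_sample = 0.0112372 × (-58.19/1000 + 1) = 0.0112372 × 0.941810
R_sample = 0.0105833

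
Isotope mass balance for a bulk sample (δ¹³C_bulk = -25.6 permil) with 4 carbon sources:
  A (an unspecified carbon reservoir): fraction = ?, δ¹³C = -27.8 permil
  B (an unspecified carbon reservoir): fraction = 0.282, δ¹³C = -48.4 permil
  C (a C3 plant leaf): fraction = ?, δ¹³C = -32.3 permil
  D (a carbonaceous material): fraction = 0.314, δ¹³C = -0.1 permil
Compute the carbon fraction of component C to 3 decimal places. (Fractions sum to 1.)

Let f_C and f_A be the unknown fractions; fractions sum to 1 so f_C + f_A = 0.404.
Mass balance: Σ fᵢ·δᵢ = δ_bulk ⇒ f_C·(-32.3) + f_A·(-27.8) = -25.6 − (-13.680) = -11.920
Substitute f_A = 0.404 − f_C:
f_C·(-32.3 − -27.8) = -11.920 − 0.404×(-27.8) = -0.689
f_C = -0.689 / -4.5 = 0.1530

0.153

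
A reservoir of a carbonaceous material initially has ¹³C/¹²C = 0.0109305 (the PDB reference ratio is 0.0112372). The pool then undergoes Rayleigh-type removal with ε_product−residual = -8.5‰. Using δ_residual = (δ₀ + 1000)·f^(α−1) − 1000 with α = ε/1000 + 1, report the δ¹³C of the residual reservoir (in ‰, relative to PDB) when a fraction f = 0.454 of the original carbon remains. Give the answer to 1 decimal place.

δ₀ = (0.0109305/0.0112372 − 1)×1000 = (0.972707 − 1)×1000 = -27.293‰
α − 1 = ε/1000 = -0.0085
f^(α−1) = 0.454^(-0.0085) = 1.006735
δ_res = (-27.293 + 1000) × 1.006735 − 1000 = 979.258 − 1000 = -20.74‰

-20.7‰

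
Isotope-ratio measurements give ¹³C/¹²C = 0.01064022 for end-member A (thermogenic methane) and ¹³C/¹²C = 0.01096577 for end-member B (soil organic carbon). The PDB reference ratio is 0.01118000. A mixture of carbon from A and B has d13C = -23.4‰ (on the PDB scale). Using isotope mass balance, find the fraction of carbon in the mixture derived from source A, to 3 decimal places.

0.146

δ_A = (0.01064022/0.01118000 − 1)×1000 = (0.951719 − 1)×1000 = -48.281‰
δ_B = (0.01096577/0.01118000 − 1)×1000 = (0.980838 − 1)×1000 = -19.162‰
f_A = (δ_mix − δ_B)/(δ_A − δ_B) = (-23.4 − (-19.162))/(-48.281 − (-19.162))
f_A = -4.238 / -29.119 = 0.1455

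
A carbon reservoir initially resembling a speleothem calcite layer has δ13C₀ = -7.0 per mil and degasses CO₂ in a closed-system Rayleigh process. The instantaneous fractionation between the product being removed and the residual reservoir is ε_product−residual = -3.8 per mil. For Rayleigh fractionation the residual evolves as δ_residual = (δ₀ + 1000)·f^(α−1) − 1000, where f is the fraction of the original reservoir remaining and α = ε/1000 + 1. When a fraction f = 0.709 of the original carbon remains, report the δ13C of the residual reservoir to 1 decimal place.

-5.7 per mil

Rayleigh residual: δ_res = (δ₀ + 1000)·f^(α−1) − 1000
α = ε/1000 + 1 = 0.99620, so α − 1 = -0.00380
f^(α−1) = 0.709^(-0.00380) = 1.001308
δ_res = (-7.0 + 1000) × 1.001308 − 1000 = 994.299 − 1000 = -5.70 per mil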